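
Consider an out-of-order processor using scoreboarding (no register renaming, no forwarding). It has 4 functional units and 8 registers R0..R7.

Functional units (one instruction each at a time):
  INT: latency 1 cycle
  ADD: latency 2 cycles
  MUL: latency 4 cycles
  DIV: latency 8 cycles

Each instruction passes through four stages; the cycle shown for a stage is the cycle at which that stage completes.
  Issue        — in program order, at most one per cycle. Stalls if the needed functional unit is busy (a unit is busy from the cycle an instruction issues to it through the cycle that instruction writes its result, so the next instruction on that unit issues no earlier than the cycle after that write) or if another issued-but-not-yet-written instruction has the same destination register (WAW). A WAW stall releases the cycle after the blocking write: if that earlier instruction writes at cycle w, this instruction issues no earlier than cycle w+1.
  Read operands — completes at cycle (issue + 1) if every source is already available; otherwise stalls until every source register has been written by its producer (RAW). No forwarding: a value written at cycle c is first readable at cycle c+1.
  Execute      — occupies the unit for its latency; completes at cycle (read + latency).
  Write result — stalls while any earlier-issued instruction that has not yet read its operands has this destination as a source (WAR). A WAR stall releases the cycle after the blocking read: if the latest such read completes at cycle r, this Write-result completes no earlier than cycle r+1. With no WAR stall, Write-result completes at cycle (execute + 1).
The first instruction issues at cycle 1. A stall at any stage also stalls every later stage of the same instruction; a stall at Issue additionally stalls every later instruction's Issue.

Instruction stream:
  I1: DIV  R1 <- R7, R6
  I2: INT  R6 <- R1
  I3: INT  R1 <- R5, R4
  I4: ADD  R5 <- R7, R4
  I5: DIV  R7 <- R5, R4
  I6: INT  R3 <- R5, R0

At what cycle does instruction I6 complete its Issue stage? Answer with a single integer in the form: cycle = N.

  I1 | 1 | 2 | 10 | 11
  I2 | 2 | 12 | 13 | 14   RAW R1: wait I1 write@11
  I3 | 15 | 16 | 17 | 18   struct: INT busy until I2 writes@14
  I4 | 16 | 17 | 19 | 20
  I5 | 17 | 21 | 29 | 30   RAW R5: wait I4 write@20
  I6 | 19 | 21 | 22 | 23   struct: INT busy until I3 writes@18 · RAW R5: wait I4 write@20

cycle = 19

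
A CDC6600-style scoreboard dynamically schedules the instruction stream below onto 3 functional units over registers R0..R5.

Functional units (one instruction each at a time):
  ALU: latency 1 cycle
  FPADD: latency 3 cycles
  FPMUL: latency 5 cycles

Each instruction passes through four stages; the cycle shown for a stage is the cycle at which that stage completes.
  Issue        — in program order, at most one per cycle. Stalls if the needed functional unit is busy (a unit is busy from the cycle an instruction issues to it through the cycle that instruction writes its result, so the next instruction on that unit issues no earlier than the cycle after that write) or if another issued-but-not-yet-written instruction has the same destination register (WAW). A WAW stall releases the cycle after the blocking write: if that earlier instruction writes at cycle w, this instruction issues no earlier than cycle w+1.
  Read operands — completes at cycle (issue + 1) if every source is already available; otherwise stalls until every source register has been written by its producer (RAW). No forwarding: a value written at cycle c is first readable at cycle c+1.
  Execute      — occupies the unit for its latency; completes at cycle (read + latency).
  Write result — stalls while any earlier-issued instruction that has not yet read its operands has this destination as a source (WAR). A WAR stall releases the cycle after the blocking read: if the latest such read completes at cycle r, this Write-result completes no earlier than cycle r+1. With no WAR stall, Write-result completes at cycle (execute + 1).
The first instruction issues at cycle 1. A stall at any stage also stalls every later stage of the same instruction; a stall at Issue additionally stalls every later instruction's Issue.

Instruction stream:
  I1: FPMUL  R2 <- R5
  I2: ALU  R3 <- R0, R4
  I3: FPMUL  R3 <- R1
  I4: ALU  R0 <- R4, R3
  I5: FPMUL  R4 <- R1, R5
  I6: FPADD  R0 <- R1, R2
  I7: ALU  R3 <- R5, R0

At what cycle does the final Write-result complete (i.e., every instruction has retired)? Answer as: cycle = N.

cycle = 28

I1 -> (1, 2, 7, 8)
I2 -> (2, 3, 4, 5)
I3 -> (9, 10, 15, 16)  // struct: FPMUL busy until I1 writes@8
I4 -> (10, 17, 18, 19)  // RAW R3: wait I3 write@16
I5 -> (17, 18, 23, 24)  // struct: FPMUL busy until I3 writes@16
I6 -> (20, 21, 24, 25)  // WAW R0: wait I4 write@19
I7 -> (21, 26, 27, 28)  // RAW R0: wait I6 write@25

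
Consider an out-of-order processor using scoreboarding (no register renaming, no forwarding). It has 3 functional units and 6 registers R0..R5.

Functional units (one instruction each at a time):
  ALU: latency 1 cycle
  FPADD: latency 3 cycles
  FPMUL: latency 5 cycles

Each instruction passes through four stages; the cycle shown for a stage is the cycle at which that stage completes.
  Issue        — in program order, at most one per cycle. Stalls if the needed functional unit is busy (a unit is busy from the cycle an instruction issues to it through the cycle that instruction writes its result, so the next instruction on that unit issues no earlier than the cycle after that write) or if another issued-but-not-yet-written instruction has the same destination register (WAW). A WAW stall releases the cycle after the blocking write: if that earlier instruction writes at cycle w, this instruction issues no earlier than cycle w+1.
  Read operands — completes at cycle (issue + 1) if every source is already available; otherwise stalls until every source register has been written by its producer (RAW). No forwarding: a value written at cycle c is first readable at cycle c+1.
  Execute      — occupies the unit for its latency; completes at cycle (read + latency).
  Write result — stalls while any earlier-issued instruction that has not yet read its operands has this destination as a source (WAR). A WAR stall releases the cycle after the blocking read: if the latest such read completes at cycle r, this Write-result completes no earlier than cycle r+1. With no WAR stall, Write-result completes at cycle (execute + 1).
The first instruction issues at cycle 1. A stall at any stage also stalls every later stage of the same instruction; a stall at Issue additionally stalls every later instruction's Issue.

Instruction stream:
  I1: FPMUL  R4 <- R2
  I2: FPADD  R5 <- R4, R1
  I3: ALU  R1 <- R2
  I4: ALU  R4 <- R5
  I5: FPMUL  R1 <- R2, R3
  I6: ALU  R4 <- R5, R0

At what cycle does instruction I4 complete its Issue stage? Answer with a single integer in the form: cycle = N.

I1: IS=1 RO=2 EX=7 WR=8
I2: IS=2 RO=9 EX=12 WR=13  [RAW R4: wait I1 write@8]
I3: IS=3 RO=4 EX=5 WR=10  [WAR R1: wait I2 read@9]
I4: IS=11 RO=14 EX=15 WR=16  [struct: ALU busy until I3 writes@10; RAW R5: wait I2 write@13]
I5: IS=12 RO=13 EX=18 WR=19
I6: IS=17 RO=18 EX=19 WR=20  [struct: ALU busy until I4 writes@16]

cycle = 11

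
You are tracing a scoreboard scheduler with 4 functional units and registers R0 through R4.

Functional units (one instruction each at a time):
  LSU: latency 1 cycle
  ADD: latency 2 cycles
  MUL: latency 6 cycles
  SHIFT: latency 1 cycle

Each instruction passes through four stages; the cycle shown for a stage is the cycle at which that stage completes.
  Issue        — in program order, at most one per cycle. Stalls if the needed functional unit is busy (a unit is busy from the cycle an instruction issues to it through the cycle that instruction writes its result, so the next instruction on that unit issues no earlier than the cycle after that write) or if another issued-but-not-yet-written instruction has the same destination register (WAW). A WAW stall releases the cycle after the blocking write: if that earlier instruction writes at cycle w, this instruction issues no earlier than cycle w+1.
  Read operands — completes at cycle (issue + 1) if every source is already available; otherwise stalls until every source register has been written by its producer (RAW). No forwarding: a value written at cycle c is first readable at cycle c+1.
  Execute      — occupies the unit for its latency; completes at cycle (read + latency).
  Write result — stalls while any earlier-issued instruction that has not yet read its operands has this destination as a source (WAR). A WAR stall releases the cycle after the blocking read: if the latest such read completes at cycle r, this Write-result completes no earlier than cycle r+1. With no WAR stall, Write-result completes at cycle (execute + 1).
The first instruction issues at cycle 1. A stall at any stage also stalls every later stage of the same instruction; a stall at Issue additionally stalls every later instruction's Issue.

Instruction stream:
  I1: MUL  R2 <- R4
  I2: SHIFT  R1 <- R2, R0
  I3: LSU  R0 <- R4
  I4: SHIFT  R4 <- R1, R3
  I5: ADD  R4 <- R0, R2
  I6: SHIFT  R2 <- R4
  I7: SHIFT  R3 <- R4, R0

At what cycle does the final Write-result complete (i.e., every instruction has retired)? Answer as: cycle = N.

cycle = 28

cycle 1: I1 dispatched to MUL
cycle 2: I1 operands ready, I2 dispatched to SHIFT
cycle 3: I3 dispatched to LSU
cycle 4: I3 operands ready
cycle 5: I3 complete
cycle 8: I1 complete
cycle 9: R2←I1
cycle 10: I2 operands ready
cycle 11: I2 complete, R0←I3
cycle 12: R1←I2
cycle 13: I4 dispatched to SHIFT
cycle 14: I4 operands ready
cycle 15: I4 complete
cycle 16: R4←I4
cycle 17: I5 dispatched to ADD
cycle 18: I5 operands ready, I6 dispatched to SHIFT
cycle 20: I5 complete
cycle 21: R4←I5
cycle 22: I6 operands ready
cycle 23: I6 complete
cycle 24: R2←I6
cycle 25: I7 dispatched to SHIFT
cycle 26: I7 operands ready
cycle 27: I7 complete
cycle 28: R3←I7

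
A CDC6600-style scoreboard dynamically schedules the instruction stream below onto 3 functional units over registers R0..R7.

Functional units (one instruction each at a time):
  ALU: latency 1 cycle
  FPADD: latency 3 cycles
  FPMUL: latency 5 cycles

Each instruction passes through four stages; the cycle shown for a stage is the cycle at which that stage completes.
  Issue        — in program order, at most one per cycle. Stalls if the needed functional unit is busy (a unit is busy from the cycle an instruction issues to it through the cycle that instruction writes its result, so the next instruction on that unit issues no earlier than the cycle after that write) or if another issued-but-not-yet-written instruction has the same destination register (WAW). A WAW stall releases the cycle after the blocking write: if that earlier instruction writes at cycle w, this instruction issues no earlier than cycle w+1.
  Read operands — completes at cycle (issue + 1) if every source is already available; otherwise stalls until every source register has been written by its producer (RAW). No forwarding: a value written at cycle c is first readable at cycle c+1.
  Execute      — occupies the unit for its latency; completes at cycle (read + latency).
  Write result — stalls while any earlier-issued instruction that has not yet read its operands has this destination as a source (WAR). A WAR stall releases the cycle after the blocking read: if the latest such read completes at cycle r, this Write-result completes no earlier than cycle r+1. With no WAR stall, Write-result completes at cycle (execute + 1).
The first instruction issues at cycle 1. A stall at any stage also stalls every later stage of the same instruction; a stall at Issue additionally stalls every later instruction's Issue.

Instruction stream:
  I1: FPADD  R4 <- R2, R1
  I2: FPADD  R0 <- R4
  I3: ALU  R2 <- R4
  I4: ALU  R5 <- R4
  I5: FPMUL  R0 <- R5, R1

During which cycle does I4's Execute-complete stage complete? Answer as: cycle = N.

cycle = 14

1) issue 1, read 2, done 5, write 6
2) issue 7, read 8, done 11, write 12  <struct: FPADD busy until I1 writes@6>
3) issue 8, read 9, done 10, write 11
4) issue 12, read 13, done 14, write 15  <struct: ALU busy until I3 writes@11>
5) issue 13, read 16, done 21, write 22  <RAW R5: wait I4 write@15>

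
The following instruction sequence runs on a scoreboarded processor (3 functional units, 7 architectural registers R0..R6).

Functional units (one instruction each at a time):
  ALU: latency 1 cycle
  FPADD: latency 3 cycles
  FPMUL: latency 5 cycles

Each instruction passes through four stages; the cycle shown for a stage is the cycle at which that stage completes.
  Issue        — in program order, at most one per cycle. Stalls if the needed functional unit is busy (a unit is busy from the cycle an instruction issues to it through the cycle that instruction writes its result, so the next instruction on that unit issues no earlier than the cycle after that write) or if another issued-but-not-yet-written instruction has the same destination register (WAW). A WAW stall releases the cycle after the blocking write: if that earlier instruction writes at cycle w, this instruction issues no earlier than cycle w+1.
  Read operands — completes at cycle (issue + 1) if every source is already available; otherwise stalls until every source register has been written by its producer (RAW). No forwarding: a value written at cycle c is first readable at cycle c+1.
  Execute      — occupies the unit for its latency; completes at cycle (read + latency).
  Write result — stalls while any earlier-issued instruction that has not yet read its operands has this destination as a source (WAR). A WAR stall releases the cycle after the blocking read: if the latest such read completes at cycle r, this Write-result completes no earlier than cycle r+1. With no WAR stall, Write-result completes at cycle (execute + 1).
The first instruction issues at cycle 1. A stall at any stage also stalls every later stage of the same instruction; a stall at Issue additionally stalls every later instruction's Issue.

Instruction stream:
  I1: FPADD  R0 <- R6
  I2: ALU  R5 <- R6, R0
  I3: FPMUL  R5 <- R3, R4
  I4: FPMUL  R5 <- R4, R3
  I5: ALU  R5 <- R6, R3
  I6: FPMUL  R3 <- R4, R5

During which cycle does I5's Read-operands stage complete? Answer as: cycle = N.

cycle = 27

t=1  I1 dispatched to FPADD
t=2  I1 operands ready; I2 dispatched to ALU
t=5  I1 complete
t=6  R0←I1
t=7  I2 operands ready
t=8  I2 complete
t=9  R5←I2
t=10  I3 dispatched to FPMUL
t=11  I3 operands ready
t=16  I3 complete
t=17  R5←I3
t=18  I4 dispatched to FPMUL
t=19  I4 operands ready
t=24  I4 complete
t=25  R5←I4
t=26  I5 dispatched to ALU
t=27  I5 operands ready; I6 dispatched to FPMUL
t=28  I5 complete
t=29  R5←I5
t=30  I6 operands ready
t=35  I6 complete
t=36  R3←I6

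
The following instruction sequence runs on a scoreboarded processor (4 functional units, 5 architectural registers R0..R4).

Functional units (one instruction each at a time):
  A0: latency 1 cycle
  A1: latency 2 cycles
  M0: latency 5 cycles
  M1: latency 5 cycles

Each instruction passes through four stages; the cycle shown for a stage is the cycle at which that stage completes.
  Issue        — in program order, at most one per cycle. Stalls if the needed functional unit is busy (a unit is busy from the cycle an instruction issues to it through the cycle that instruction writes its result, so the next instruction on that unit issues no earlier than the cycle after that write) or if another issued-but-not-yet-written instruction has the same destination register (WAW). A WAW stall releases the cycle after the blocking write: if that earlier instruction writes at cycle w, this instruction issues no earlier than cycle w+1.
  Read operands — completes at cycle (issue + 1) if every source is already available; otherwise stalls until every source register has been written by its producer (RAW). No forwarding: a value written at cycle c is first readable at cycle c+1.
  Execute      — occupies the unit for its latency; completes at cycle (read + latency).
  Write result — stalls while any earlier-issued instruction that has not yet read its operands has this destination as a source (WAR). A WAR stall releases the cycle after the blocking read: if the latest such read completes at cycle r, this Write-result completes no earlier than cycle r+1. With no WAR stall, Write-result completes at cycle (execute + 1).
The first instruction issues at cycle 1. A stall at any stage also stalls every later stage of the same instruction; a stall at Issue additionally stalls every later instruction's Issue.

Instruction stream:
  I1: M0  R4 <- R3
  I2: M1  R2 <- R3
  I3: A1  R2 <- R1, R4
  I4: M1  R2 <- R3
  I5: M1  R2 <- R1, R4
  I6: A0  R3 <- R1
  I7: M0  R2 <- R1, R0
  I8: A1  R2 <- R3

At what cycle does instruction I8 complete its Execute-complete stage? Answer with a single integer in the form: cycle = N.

I1  is:1  ro:2  ex:7  wr:8
I2  is:2  ro:3  ex:8  wr:9
I3  is:10  ro:11  ex:13  wr:14  — WAW R2: wait I2 write@9
I4  is:15  ro:16  ex:21  wr:22  — WAW R2: wait I3 write@14
I5  is:23  ro:24  ex:29  wr:30  — struct: M1 busy until I4 writes@22
I6  is:24  ro:25  ex:26  wr:27
I7  is:31  ro:32  ex:37  wr:38  — WAW R2: wait I5 write@30
I8  is:39  ro:40  ex:42  wr:43  — WAW R2: wait I7 write@38

cycle = 42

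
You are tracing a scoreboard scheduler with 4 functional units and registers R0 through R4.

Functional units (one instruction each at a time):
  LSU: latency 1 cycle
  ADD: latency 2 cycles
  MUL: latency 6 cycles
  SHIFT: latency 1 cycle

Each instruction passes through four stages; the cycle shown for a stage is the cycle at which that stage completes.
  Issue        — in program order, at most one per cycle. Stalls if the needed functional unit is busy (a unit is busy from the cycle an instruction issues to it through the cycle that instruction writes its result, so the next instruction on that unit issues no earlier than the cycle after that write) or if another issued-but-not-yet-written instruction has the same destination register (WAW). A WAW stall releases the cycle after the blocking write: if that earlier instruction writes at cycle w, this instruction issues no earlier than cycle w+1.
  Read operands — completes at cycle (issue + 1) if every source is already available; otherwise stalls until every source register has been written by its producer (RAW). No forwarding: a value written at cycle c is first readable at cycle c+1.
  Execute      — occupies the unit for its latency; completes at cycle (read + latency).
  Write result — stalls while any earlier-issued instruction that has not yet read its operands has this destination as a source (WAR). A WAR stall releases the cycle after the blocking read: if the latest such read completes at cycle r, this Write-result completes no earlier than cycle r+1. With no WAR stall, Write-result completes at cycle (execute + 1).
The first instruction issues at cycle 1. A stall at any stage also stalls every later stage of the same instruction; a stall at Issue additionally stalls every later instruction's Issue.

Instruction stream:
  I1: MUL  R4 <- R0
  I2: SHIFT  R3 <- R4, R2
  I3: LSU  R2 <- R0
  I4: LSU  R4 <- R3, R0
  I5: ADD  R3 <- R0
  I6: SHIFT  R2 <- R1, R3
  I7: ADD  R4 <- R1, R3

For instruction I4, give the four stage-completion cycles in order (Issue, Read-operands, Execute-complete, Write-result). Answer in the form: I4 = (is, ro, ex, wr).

I1 -> (1, 2, 8, 9)
I2 -> (2, 10, 11, 12)  // RAW R4: wait I1 write@9
I3 -> (3, 4, 5, 11)  // WAR R2: wait I2 read@10
I4 -> (12, 13, 14, 15)  // struct: LSU busy until I3 writes@11
I5 -> (13, 14, 16, 17)
I6 -> (14, 18, 19, 20)  // RAW R3: wait I5 write@17
I7 -> (18, 19, 21, 22)  // struct: ADD busy until I5 writes@17

I4 = (12, 13, 14, 15)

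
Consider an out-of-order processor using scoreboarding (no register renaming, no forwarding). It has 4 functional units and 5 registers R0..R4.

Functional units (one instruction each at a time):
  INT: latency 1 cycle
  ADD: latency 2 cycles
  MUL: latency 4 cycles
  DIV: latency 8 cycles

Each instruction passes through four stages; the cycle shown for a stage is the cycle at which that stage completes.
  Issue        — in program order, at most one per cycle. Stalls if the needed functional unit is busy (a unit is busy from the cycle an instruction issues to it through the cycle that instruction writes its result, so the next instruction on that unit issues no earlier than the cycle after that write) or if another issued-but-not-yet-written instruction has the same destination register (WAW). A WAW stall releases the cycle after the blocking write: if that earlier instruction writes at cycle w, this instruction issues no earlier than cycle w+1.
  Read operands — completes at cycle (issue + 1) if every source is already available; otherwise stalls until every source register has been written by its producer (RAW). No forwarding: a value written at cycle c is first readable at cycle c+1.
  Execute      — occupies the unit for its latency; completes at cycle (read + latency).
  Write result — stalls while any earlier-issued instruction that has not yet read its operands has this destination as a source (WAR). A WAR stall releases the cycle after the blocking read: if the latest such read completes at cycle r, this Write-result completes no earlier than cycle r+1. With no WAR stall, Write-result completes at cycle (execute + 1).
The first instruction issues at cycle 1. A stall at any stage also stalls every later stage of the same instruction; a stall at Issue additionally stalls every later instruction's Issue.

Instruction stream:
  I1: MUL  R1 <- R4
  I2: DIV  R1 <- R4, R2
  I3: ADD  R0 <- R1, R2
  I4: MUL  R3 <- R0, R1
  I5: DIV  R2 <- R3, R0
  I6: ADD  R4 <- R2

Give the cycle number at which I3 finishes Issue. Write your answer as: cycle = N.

[I1] 1/2/6/7
[I2] 8/9/17/18  (WAW R1: wait I1 write@7)
[I3] 9/19/21/22  (RAW R1: wait I2 write@18)
[I4] 10/23/27/28  (RAW R0: wait I3 write@22)
[I5] 19/29/37/38  (struct: DIV busy until I2 writes@18; RAW R3: wait I4 write@28)
[I6] 23/39/41/42  (struct: ADD busy until I3 writes@22; RAW R2: wait I5 write@38)

cycle = 9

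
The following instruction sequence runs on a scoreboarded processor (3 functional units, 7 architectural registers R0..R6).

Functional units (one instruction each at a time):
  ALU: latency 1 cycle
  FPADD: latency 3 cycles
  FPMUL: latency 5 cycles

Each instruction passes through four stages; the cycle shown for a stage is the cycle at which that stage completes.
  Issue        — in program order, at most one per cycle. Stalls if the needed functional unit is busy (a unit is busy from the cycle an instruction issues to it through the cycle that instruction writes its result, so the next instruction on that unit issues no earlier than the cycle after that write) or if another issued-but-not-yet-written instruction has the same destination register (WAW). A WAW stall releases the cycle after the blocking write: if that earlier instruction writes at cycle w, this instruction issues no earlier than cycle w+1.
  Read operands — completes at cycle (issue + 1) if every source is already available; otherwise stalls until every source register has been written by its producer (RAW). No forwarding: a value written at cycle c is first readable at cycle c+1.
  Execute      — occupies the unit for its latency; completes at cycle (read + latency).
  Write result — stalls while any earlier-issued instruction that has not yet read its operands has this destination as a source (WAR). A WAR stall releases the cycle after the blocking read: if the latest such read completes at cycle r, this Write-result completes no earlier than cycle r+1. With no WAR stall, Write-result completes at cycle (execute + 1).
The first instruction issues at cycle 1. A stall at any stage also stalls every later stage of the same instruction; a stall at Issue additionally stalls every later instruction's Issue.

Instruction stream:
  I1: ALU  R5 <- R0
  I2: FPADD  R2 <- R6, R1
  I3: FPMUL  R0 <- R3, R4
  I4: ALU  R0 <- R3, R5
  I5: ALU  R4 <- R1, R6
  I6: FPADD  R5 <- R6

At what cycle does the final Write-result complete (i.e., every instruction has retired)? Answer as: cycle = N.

I1  is:1  ro:2  ex:3  wr:4
I2  is:2  ro:3  ex:6  wr:7
I3  is:3  ro:4  ex:9  wr:10
I4  is:11  ro:12  ex:13  wr:14  — WAW R0: wait I3 write@10
I5  is:15  ro:16  ex:17  wr:18  — struct: ALU busy until I4 writes@14
I6  is:16  ro:17  ex:20  wr:21

cycle = 21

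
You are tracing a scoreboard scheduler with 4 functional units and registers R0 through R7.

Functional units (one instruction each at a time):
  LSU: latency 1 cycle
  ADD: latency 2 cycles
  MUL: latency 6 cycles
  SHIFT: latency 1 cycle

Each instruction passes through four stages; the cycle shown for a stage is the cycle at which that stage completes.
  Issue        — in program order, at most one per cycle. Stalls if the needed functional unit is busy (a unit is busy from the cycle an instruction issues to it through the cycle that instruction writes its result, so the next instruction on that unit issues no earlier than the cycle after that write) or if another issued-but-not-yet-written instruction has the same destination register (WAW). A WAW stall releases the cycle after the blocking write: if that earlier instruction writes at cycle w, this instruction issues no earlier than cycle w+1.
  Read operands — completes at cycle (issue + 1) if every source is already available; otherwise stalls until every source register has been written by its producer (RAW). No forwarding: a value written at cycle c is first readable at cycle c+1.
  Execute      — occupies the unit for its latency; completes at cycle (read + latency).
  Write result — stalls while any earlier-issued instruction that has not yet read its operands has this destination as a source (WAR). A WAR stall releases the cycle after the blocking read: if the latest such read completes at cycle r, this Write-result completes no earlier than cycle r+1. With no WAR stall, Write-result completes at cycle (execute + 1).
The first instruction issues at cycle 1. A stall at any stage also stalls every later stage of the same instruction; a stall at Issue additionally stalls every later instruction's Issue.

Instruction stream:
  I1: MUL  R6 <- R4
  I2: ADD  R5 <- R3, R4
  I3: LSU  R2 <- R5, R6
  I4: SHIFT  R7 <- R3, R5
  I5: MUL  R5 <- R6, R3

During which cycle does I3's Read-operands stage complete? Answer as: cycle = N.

cycle = 10

t=1  I1 issues→MUL
t=2  I1 reads; I2 issues→ADD
t=3  I2 reads; I3 issues→LSU
t=4  I4 issues→SHIFT
t=5  I2 exec-done
t=6  I2 writes R5
t=7  I4 reads
t=8  I1 exec-done; I4 exec-done
t=9  I1 writes R6; I4 writes R7
t=10  I3 reads; I5 issues→MUL
t=11  I3 exec-done; I5 reads
t=12  I3 writes R2
t=17  I5 exec-done
t=18  I5 writes R5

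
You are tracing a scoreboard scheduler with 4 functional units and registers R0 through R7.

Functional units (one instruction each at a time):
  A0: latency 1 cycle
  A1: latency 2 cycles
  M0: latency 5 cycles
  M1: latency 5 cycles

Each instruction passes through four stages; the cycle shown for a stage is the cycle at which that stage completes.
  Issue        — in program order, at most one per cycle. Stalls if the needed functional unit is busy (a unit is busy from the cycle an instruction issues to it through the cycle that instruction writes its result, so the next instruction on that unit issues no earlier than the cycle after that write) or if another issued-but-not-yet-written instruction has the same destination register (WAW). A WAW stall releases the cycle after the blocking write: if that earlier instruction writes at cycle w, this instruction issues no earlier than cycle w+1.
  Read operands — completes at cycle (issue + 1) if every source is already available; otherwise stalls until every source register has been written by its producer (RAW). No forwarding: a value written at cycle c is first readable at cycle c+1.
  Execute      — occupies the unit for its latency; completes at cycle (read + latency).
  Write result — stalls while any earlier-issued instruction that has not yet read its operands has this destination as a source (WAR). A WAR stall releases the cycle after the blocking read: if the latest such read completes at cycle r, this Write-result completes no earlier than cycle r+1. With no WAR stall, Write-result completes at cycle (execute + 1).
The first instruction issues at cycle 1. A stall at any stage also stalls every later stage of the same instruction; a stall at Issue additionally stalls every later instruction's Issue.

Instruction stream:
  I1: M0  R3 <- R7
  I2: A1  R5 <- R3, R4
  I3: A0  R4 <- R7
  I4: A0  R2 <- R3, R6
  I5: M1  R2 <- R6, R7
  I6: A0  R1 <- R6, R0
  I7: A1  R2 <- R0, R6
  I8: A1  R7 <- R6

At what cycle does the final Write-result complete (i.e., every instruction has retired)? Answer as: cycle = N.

cycle = 32

t=1  I1→M0
t=2  I1 RO | I2→A1
t=3  I3→A0
t=4  I3 RO
t=5  I3 EX
t=7  I1 EX
t=8  I1 WR R3
t=9  I2 RO
t=10  I3 WR R4
t=11  I2 EX | I4→A0
t=12  I2 WR R5 | I4 RO
t=13  I4 EX
t=14  I4 WR R2
t=15  I5→M1
t=16  I5 RO | I6→A0
t=17  I6 RO
t=18  I6 EX
t=19  I6 WR R1
t=21  I5 EX
t=22  I5 WR R2
t=23  I7→A1
t=24  I7 RO
t=26  I7 EX
t=27  I7 WR R2
t=28  I8→A1
t=29  I8 RO
t=31  I8 EX
t=32  I8 WR R7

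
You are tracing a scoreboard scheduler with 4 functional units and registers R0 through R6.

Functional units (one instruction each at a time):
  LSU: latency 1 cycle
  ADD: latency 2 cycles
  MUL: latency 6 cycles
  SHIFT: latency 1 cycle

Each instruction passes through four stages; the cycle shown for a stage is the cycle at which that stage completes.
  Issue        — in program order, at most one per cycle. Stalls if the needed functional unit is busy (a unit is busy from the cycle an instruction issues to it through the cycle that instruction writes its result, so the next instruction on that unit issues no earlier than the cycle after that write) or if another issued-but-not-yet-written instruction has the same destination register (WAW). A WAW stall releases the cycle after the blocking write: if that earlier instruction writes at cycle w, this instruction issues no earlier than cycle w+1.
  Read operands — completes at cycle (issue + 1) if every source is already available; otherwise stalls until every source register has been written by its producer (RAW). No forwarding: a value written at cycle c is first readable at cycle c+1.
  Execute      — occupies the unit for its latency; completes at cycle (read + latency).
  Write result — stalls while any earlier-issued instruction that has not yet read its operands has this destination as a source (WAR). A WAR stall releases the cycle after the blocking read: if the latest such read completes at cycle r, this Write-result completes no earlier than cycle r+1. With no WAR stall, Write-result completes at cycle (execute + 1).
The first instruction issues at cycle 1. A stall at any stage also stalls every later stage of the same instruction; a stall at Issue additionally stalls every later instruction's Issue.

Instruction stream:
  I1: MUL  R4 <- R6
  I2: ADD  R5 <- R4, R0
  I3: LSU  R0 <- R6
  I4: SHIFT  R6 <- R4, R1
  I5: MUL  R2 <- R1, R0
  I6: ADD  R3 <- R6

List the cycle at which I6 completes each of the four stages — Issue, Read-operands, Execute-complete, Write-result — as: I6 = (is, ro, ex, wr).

[1] I1 issues→MUL
[2] I1 reads; I2 issues→ADD
[3] I3 issues→LSU
[4] I3 reads; I4 issues→SHIFT
[5] I3 exec-done
[8] I1 exec-done
[9] I1 writes R4
[10] I2 reads; I4 reads; I5 issues→MUL
[11] I3 writes R0; I4 exec-done
[12] I2 exec-done; I4 writes R6; I5 reads
[13] I2 writes R5
[14] I6 issues→ADD
[15] I6 reads
[17] I6 exec-done
[18] I5 exec-done; I6 writes R3
[19] I5 writes R2

I6 = (14, 15, 17, 18)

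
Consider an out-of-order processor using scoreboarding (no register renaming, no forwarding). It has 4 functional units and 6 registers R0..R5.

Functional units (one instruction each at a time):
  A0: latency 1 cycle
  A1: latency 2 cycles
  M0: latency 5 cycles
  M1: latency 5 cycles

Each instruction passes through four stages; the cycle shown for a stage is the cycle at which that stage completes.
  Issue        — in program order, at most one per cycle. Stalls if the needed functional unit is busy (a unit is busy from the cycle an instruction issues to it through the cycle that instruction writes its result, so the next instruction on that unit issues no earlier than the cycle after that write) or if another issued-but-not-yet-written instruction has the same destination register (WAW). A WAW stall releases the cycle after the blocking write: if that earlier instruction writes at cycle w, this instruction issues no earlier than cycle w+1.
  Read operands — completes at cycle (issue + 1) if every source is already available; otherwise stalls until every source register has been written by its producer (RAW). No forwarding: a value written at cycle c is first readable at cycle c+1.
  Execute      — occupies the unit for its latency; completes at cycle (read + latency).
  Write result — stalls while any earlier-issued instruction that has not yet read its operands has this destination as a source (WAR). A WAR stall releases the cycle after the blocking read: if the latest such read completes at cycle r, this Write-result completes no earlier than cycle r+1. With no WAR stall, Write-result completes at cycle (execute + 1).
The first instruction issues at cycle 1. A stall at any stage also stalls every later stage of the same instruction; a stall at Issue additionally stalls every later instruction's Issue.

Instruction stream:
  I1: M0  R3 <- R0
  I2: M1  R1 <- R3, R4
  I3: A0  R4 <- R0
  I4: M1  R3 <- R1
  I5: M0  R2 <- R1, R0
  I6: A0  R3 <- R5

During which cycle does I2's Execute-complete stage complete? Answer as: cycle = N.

cycle 1: I1→M0
cycle 2: I1 RO · I2→M1
cycle 3: I3→A0
cycle 4: I3 RO
cycle 5: I3 EX
cycle 7: I1 EX
cycle 8: I1 WR R3
cycle 9: I2 RO
cycle 10: I3 WR R4
cycle 14: I2 EX
cycle 15: I2 WR R1
cycle 16: I4→M1
cycle 17: I4 RO · I5→M0
cycle 18: I5 RO
cycle 22: I4 EX
cycle 23: I4 WR R3 · I5 EX
cycle 24: I5 WR R2 · I6→A0
cycle 25: I6 RO
cycle 26: I6 EX
cycle 27: I6 WR R3

cycle = 14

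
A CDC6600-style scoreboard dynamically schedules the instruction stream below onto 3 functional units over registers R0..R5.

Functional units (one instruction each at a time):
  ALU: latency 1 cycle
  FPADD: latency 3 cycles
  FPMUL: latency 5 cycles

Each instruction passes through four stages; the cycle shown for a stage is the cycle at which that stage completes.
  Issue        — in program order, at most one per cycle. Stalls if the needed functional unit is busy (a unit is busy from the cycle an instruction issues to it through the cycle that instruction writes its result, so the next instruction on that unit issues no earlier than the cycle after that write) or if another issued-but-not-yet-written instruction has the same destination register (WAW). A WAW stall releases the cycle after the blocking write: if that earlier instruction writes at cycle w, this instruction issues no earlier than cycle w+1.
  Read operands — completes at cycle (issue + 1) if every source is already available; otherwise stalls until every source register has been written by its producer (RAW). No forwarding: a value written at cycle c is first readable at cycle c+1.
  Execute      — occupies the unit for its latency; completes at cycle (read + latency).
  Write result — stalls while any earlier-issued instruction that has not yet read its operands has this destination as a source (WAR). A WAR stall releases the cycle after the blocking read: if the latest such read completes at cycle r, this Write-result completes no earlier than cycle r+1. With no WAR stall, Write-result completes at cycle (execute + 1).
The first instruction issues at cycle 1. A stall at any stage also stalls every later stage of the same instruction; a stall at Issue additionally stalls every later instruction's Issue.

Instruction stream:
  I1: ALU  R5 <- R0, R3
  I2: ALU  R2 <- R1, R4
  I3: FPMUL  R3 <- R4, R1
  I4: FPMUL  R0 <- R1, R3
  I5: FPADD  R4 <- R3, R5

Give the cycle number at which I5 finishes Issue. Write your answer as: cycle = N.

I1 -> (1, 2, 3, 4)
I2 -> (5, 6, 7, 8)  // struct: ALU busy until I1 writes@4
I3 -> (6, 7, 12, 13)
I4 -> (14, 15, 20, 21)  // struct: FPMUL busy until I3 writes@13
I5 -> (15, 16, 19, 20)

cycle = 15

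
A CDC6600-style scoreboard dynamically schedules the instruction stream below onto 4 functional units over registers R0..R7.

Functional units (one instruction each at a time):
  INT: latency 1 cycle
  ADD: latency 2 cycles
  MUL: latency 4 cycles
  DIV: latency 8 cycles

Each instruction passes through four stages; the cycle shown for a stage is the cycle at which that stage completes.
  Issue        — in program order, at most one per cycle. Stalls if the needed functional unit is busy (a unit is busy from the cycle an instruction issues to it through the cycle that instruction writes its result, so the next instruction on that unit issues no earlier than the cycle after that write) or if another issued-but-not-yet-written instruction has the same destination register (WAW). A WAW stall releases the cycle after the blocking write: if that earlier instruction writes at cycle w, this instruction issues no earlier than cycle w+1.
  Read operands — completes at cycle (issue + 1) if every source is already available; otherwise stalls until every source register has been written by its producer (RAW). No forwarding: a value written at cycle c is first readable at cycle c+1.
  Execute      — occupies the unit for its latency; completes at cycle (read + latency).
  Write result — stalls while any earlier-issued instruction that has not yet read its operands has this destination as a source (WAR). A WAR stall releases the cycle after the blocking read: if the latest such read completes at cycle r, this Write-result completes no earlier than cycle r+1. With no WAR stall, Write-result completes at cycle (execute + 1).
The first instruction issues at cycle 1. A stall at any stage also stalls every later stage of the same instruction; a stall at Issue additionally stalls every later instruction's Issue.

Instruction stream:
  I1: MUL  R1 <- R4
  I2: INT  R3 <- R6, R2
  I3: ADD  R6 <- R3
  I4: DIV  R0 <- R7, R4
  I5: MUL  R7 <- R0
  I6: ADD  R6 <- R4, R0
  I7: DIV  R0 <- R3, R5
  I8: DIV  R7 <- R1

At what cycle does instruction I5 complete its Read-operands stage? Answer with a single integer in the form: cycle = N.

cycle = 15

cycle 1: I1 issues→MUL
cycle 2: I1 reads; I2 issues→INT
cycle 3: I2 reads; I3 issues→ADD
cycle 4: I2 exec-done; I4 issues→DIV
cycle 5: I2 writes R3; I4 reads
cycle 6: I1 exec-done; I3 reads
cycle 7: I1 writes R1
cycle 8: I3 exec-done; I5 issues→MUL
cycle 9: I3 writes R6
cycle 10: I6 issues→ADD
cycle 13: I4 exec-done
cycle 14: I4 writes R0
cycle 15: I5 reads; I6 reads; I7 issues→DIV
cycle 16: I7 reads
cycle 17: I6 exec-done
cycle 18: I6 writes R6
cycle 19: I5 exec-done
cycle 20: I5 writes R7
cycle 24: I7 exec-done
cycle 25: I7 writes R0
cycle 26: I8 issues→DIV
cycle 27: I8 reads
cycle 35: I8 exec-done
cycle 36: I8 writes R7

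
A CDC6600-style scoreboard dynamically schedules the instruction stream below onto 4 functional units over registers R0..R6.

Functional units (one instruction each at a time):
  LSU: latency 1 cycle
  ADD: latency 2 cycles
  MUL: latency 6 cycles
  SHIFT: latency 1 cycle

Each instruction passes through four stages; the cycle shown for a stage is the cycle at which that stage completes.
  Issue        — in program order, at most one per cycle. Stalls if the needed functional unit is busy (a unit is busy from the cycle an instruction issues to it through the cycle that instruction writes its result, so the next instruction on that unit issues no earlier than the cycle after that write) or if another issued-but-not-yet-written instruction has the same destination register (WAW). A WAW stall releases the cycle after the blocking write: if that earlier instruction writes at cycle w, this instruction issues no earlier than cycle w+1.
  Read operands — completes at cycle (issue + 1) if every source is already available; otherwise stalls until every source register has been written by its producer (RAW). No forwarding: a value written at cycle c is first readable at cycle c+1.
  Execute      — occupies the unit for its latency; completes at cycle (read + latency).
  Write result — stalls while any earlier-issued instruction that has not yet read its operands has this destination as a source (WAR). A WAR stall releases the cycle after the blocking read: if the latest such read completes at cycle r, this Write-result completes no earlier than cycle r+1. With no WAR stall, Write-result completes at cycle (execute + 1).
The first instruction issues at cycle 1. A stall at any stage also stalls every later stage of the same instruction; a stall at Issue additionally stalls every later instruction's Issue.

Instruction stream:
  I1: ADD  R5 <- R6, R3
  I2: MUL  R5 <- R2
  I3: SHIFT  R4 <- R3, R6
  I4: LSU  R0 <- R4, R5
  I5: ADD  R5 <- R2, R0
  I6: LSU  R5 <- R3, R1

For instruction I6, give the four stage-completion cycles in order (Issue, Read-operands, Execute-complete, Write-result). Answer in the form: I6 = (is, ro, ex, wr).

I6 = (22, 23, 24, 25)

I1  is:1  ro:2  ex:4  wr:5
I2  is:6  ro:7  ex:13  wr:14  — WAW R5: wait I1 write@5
I3  is:7  ro:8  ex:9  wr:10
I4  is:8  ro:15  ex:16  wr:17  — RAW R5: wait I2 write@14
I5  is:15  ro:18  ex:20  wr:21  — WAW R5: wait I2 write@14, RAW R0: wait I4 write@17
I6  is:22  ro:23  ex:24  wr:25  — WAW R5: wait I5 write@21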